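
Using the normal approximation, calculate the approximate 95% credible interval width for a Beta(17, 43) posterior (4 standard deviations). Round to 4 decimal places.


Var(Beta) = 17*43/(60^2 * 61) = 0.0033
SD = 0.0577
Width ~ 4*SD = 0.2308

0.2308


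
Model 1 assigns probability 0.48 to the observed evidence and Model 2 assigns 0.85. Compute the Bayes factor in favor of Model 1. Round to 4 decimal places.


BF = P(data|M1) / P(data|M2)
= 0.48 / 0.85 = 0.5647

0.5647


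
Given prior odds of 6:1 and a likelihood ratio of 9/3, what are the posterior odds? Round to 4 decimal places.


Posterior odds = prior odds * LR
Prior odds = 6/1 = 6.0
LR = 9/3 = 3.0
Posterior odds = 6.0 * 3.0 = 18.0

18.0


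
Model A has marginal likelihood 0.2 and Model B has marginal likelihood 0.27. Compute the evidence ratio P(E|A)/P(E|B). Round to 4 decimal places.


Evidence ratio = P(E|A) / P(E|B)
= 0.2 / 0.27
= 0.7407

0.7407


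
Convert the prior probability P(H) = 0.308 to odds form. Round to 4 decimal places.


P(not H) = 1 - 0.308 = 0.692
Odds = 0.308 / 0.692 = 0.4451

0.4451


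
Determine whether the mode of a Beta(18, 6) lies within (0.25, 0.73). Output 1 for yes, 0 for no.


First find the mode: (a-1)/(a+b-2) = 0.7727
Is 0.7727 in (0.25, 0.73)? 0

0


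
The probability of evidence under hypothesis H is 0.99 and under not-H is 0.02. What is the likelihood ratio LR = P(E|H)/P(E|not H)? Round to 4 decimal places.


LR = 0.99 / 0.02
= 49.5

49.5


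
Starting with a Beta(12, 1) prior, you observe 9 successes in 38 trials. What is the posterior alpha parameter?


For a Beta-Binomial conjugate model:
Posterior alpha = prior alpha + number of successes
= 12 + 9 = 21

21


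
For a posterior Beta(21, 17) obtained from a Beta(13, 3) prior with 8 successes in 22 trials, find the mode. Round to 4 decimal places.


Mode = (alpha - 1) / (alpha + beta - 2)
= 20 / 36
= 0.5556

0.5556


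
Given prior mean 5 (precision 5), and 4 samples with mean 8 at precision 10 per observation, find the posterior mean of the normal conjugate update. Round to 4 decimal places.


The posterior mean is a precision-weighted average of prior and data.
Post. prec. = 5 + 40 = 45
Post. mean = (25 + 320)/45 = 345/45 = 7.6667

7.6667


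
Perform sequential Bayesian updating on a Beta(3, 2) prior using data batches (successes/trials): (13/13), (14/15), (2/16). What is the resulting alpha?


Accumulate successes: 29
Posterior alpha = prior alpha + sum of successes
= 3 + 29 = 32

32


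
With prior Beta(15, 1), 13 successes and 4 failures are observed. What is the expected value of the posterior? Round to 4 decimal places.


Posterior = Beta(28, 5)
E[theta] = alpha/(alpha+beta)
= 28/33 = 0.8485

0.8485


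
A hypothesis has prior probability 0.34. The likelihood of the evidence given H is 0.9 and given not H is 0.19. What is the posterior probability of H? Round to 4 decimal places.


Using Bayes' theorem:
P(E) = 0.34 * 0.9 + 0.66 * 0.19
P(E) = 0.4314
P(H|E) = (0.34 * 0.9) / 0.4314 = 0.7093

0.7093


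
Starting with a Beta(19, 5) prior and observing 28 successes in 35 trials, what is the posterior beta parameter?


Posterior beta = prior beta + failures
Failures = 35 - 28 = 7
beta_post = 5 + 7 = 12

12


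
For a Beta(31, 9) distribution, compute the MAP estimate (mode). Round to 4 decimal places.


MAP = mode = (a-1)/(a+b-2)
= (31-1)/(31+9-2)
= 30/38 = 0.7895

0.7895


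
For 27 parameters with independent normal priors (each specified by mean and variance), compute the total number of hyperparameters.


A normal prior has 2 hyperparameters per parameter.
Total = 27 * 2 = 54

54


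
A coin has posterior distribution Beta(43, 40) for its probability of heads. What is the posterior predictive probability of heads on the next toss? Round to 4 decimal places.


Posterior predictive = E[theta] = alpha/(alpha+beta)
= 43/83
= 0.5181

0.5181


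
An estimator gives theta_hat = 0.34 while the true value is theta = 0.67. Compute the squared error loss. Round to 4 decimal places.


The squared error loss is (theta_hat - theta)^2
= (0.34 - 0.67)^2
= (-0.33)^2 = 0.1089

0.1089


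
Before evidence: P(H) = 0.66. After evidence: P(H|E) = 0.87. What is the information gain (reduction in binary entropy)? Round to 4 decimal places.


Prior entropy = 0.9248
Posterior entropy = 0.5574
Information gain = 0.9248 - 0.5574 = 0.3674

0.3674


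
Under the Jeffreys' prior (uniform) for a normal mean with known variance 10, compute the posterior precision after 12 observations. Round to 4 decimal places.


Prior precision = 0 (flat prior).
Post. prec. = 0 + n/var = 12/10 = 1.2

1.2


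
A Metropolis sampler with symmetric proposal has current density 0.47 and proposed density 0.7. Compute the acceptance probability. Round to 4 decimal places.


For symmetric proposals, acceptance = min(1, pi(x*)/pi(x))
= min(1, 0.7/0.47)
= min(1, 1.4894) = 1.0

1.0


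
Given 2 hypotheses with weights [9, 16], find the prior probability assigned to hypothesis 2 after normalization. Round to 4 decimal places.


To normalize, divide each weight by the sum of all weights.
Sum = 25
Prior(H2) = 16/25 = 0.64

0.64


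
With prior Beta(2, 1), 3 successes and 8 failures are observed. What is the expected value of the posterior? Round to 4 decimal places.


Posterior = Beta(5, 9)
E[theta] = alpha/(alpha+beta)
= 5/14 = 0.3571

0.3571


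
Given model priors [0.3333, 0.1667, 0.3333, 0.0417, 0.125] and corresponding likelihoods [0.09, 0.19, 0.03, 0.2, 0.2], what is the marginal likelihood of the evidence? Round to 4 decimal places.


P(E) = sum_i P(M_i) P(E|M_i)
= 0.03 + 0.0317 + 0.01 + 0.0083 + 0.025
= 0.105

0.105


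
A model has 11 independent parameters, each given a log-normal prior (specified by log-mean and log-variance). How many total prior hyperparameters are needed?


Each log-normal prior needs 2 hyperparameters (log-mean and log-variance).
Total = 2 * 11 = 22

22


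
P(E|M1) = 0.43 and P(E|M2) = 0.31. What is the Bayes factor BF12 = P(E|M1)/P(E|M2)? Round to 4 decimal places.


Bayes factor BF12 = P(E|M1) / P(E|M2)
= 0.43 / 0.31
= 1.3871

1.3871


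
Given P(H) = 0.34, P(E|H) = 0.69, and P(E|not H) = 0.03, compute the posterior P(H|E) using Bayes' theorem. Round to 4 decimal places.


By Bayes' theorem: P(H|E) = P(E|H)*P(H) / P(E)
P(E) = P(E|H)*P(H) + P(E|not H)*P(not H)
P(E) = 0.69*0.34 + 0.03*0.66 = 0.2544
P(H|E) = 0.69*0.34 / 0.2544 = 0.9222

0.9222


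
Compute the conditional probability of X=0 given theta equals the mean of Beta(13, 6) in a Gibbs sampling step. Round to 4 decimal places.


Mean of Beta(13, 6) = 0.6842
P(X=0 | theta=0.6842) = 0.3158

0.3158


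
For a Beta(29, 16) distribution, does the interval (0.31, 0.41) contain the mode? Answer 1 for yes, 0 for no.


Mode of Beta(a,b) = (a-1)/(a+b-2)
= (29-1)/(29+16-2) = 0.6512
Check: 0.31 <= 0.6512 <= 0.41?
Result: 0

0


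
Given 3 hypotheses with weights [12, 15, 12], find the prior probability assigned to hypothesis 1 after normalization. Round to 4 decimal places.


To normalize, divide each weight by the sum of all weights.
Sum = 39
Prior(H1) = 12/39 = 0.3077

0.3077


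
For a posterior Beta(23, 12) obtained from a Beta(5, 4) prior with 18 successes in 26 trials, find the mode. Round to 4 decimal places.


Mode = (alpha - 1) / (alpha + beta - 2)
= 22 / 33
= 0.6667

0.6667


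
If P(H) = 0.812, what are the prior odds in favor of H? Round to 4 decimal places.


Prior odds = P(H) / (1 - P(H))
= 0.812 / 0.188
= 4.3191

4.3191


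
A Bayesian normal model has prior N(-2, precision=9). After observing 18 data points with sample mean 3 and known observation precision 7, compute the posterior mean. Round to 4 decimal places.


Posterior mean = (prior_precision * prior_mean + n * data_precision * data_mean) / (prior_precision + n * data_precision)
Numerator = 9*-2 + 18*7*3 = 360
Denominator = 9 + 18*7 = 135
Posterior mean = 2.6667

2.6667


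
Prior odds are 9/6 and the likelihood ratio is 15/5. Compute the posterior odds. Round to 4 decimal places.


Posterior odds = prior odds * likelihood ratio
= (9/6) * (15/5)
= 135 / 30
= 4.5

4.5


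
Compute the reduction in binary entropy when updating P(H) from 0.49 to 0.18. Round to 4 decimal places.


H_before = -p*log2(p) - (1-p)*log2(1-p) for p=0.49: 0.9997
H_after for p=0.18: 0.6801
Reduction = 0.9997 - 0.6801 = 0.3196

0.3196


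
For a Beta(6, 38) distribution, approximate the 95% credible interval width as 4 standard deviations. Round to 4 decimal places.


Variance of Beta(a,b) = ab / ((a+b)^2 * (a+b+1))
= 6*38 / ((44)^2 * 45)
= 0.0026
SD = sqrt(0.0026) = 0.0512
Width = 4 * SD = 0.2046

0.2046


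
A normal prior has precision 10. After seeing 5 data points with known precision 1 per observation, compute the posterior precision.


In the conjugate normal model, precisions add:
tau_posterior = tau_prior + n * tau_data
= 10 + 5*1 = 15

15


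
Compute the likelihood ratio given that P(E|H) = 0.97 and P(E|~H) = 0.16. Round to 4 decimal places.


LR = P(E|H) / P(E|~H)
= 0.97 / 0.16 = 6.0625

6.0625


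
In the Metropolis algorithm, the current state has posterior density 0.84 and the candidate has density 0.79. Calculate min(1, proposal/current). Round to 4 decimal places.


Ratio = 0.79/0.84 = 0.9405
Acceptance probability = min(1, 0.9405)
= 0.9405

0.9405


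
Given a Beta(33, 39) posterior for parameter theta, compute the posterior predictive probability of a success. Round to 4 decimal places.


For a Beta-Bernoulli model, the predictive probability is the mean:
P(success) = 33/(33+39) = 33/72 = 0.4583

0.4583


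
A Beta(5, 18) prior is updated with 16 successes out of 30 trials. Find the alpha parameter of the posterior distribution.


In the Beta-Binomial conjugate update:
alpha_post = alpha_prior + successes
= 5 + 16
= 21

21


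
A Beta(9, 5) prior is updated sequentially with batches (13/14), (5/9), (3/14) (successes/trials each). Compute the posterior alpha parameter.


Sequential conjugate updating is equivalent to a single batch update.
Total successes across all batches = 21
alpha_posterior = alpha_prior + total_successes = 9 + 21
= 30

30


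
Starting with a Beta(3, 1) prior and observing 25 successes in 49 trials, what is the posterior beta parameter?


Posterior beta = prior beta + failures
Failures = 49 - 25 = 24
beta_post = 1 + 24 = 25

25


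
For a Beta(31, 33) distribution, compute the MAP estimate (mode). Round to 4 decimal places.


MAP = mode = (a-1)/(a+b-2)
= (31-1)/(31+33-2)
= 30/62 = 0.4839

0.4839


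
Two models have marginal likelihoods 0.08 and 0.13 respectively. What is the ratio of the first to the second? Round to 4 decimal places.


Evidence ratio = 0.08 / 0.13
= 0.6154

0.6154


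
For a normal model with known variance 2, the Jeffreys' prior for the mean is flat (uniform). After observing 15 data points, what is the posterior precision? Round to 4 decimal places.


Jeffreys' prior for normal mean (known variance) is flat.
Prior precision = 0.
Posterior precision = prior_prec + n/sigma^2 = 0 + 15/2
= 7.5

7.5


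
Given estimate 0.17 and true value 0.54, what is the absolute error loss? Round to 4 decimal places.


Absolute error = |estimate - true|
= |-0.37| = 0.37

0.37


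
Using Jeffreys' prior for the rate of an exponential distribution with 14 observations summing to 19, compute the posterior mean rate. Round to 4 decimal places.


Jeffreys' prior leads to posterior Gamma(14, 19).
Mean = 14/19 = 0.7368

0.7368


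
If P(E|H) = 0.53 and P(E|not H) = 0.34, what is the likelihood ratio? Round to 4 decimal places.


Likelihood ratio = P(E|H) / P(E|not H)
= 0.53 / 0.34
= 1.5588

1.5588


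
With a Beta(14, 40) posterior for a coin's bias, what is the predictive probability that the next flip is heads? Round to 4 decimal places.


The predictive probability equals the posterior mean.
P(next = heads) = alpha / (alpha + beta)
= 14 / 54 = 0.2593

0.2593


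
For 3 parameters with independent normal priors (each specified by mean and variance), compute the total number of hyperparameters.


A normal prior has 2 hyperparameters per parameter.
Total = 3 * 2 = 6

6


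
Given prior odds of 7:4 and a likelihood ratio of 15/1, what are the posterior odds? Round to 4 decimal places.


Posterior odds = prior odds * LR
Prior odds = 7/4 = 1.75
LR = 15/1 = 15.0
Posterior odds = 1.75 * 15.0 = 26.25

26.25


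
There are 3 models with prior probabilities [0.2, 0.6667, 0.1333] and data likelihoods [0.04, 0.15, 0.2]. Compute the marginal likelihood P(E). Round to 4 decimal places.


P(E) = sum over models of P(M_i) * P(E|M_i)
= 0.2*0.04 + 0.6667*0.15 + 0.1333*0.2
= 0.1347

0.1347


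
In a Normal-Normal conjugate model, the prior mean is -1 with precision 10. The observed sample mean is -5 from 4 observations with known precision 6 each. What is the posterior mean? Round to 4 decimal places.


Posterior precision = tau0 + n*tau = 10 + 4*6 = 34
Posterior mean = (tau0*mu0 + n*tau*xbar) / posterior_precision
= (10*-1 + 4*6*-5) / 34
= -130 / 34 = -3.8235

-3.8235


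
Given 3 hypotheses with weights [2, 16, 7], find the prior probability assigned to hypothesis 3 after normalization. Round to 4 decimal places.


To normalize, divide each weight by the sum of all weights.
Sum = 25
Prior(H3) = 7/25 = 0.28

0.28


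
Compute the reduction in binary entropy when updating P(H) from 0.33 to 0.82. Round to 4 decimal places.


H_before = -p*log2(p) - (1-p)*log2(1-p) for p=0.33: 0.9149
H_after for p=0.82: 0.6801
Reduction = 0.9149 - 0.6801 = 0.2348

0.2348


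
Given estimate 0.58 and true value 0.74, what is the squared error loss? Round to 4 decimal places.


Squared error = (estimate - true)^2
Difference = -0.16
Loss = -0.16^2 = 0.0256

0.0256


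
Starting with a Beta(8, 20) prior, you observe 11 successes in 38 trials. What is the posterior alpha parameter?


For a Beta-Binomial conjugate model:
Posterior alpha = prior alpha + number of successes
= 8 + 11 = 19

19


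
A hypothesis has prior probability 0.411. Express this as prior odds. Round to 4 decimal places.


Odds = P(H) / P(not H) = 0.411 / 0.589
= 0.6978

0.6978


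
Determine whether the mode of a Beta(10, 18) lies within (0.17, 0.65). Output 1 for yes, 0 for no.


First find the mode: (a-1)/(a+b-2) = 0.3462
Is 0.3462 in (0.17, 0.65)? 1

1


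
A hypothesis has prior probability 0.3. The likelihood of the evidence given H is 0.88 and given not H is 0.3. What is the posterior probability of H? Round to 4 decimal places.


Using Bayes' theorem:
P(E) = 0.3 * 0.88 + 0.7 * 0.3
P(E) = 0.474
P(H|E) = (0.3 * 0.88) / 0.474 = 0.557

0.557


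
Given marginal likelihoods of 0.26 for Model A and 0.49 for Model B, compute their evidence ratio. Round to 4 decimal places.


Ratio = ML(A) / ML(B) = 0.26/0.49
= 0.5306

0.5306


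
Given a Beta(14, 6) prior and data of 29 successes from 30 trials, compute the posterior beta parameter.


Number of failures = 30 - 29 = 1
Posterior beta = 6 + 1 = 7

7


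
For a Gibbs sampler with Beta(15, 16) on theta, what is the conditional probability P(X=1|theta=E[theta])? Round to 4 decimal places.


E[theta] = 15/(15+16) = 0.4839
P(X=1|theta) = theta = 0.4839

0.4839


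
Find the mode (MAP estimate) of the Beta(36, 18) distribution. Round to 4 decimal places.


For Beta(a,b) with a,b > 1:
Mode = (a-1)/(a+b-2) = (36-1)/(54-2)
= 35/52 = 0.6731

0.6731


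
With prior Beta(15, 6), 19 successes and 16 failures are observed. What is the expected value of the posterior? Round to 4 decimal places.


Posterior = Beta(34, 22)
E[theta] = alpha/(alpha+beta)
= 34/56 = 0.6071

0.6071


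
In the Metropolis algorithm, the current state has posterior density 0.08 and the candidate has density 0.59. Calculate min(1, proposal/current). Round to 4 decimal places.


Ratio = 0.59/0.08 = 7.375
Acceptance probability = min(1, 7.375)
= 1.0

1.0


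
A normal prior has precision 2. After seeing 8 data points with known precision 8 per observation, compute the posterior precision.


In the conjugate normal model, precisions add:
tau_posterior = tau_prior + n * tau_data
= 2 + 8*8 = 66

66


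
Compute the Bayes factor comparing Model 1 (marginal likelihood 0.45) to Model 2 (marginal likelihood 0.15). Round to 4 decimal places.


BF12 = marginal likelihood of M1 / marginal likelihood of M2
= 0.45/0.15
= 3.0

3.0


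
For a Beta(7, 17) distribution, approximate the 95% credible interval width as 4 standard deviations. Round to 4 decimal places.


Variance of Beta(a,b) = ab / ((a+b)^2 * (a+b+1))
= 7*17 / ((24)^2 * 25)
= 0.0083
SD = sqrt(0.0083) = 0.0909
Width = 4 * SD = 0.3636

0.3636


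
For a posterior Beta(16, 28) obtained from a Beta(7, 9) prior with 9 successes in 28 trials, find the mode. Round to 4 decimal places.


Mode = (alpha - 1) / (alpha + beta - 2)
= 15 / 42
= 0.3571

0.3571


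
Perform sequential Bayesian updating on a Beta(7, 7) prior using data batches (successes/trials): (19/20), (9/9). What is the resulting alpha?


Accumulate successes: 28
Posterior alpha = prior alpha + sum of successes
= 7 + 28 = 35

35


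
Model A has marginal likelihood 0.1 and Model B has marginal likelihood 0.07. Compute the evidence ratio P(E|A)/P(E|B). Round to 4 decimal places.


Evidence ratio = P(E|A) / P(E|B)
= 0.1 / 0.07
= 1.4286

1.4286


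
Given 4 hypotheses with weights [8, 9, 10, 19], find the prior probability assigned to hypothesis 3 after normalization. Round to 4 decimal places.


To normalize, divide each weight by the sum of all weights.
Sum = 46
Prior(H3) = 10/46 = 0.2174

0.2174


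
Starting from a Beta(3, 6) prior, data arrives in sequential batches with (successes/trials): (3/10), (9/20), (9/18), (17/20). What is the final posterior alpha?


In sequential Bayesian updating, we sum all successes.
Total successes = 38
Final alpha = 3 + 38 = 41

41


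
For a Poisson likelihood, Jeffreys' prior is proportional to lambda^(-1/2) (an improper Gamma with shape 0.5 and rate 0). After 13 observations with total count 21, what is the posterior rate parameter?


Jeffreys' prior for Poisson is proportional to lambda^(-1/2).
Posterior is Gamma(0.5 + S, 0 + n) = Gamma(0.5 + 21, 13).
Posterior rate = 0 + n = 13

13.0


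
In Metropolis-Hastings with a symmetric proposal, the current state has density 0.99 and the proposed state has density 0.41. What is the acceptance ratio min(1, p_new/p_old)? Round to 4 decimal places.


Ratio = p_new / p_old = 0.41 / 0.99 = 0.4141
Acceptance = min(1, 0.4141) = 0.4141

0.4141


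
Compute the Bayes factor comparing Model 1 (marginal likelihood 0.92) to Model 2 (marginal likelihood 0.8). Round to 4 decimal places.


BF12 = marginal likelihood of M1 / marginal likelihood of M2
= 0.92/0.8
= 1.15

1.15


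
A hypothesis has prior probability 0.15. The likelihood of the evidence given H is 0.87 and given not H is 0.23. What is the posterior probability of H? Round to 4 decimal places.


Using Bayes' theorem:
P(E) = 0.15 * 0.87 + 0.85 * 0.23
P(E) = 0.326
P(H|E) = (0.15 * 0.87) / 0.326 = 0.4003

0.4003


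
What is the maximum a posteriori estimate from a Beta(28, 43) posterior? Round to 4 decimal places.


The MAP estimate equals the mode of the distribution.
Mode of Beta(a,b) = (a-1)/(a+b-2)
= 27/69
= 0.3913

0.3913


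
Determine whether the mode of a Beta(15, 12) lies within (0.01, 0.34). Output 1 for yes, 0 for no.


First find the mode: (a-1)/(a+b-2) = 0.56
Is 0.56 in (0.01, 0.34)? 0

0


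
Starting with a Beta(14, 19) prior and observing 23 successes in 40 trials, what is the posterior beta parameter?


Posterior beta = prior beta + failures
Failures = 40 - 23 = 17
beta_post = 19 + 17 = 36

36


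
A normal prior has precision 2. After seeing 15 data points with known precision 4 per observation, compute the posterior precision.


In the conjugate normal model, precisions add:
tau_posterior = tau_prior + n * tau_data
= 2 + 15*4 = 62

62


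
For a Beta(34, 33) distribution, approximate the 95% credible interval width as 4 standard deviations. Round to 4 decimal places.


Variance of Beta(a,b) = ab / ((a+b)^2 * (a+b+1))
= 34*33 / ((67)^2 * 68)
= 0.0037
SD = sqrt(0.0037) = 0.0606
Width = 4 * SD = 0.2425

0.2425


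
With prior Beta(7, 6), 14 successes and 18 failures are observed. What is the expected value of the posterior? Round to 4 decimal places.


Posterior = Beta(21, 24)
E[theta] = alpha/(alpha+beta)
= 21/45 = 0.4667

0.4667


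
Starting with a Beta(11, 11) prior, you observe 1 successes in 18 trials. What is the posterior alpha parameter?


For a Beta-Binomial conjugate model:
Posterior alpha = prior alpha + number of successes
= 11 + 1 = 12

12


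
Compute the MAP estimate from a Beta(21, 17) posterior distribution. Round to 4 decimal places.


MAP = mode of Beta distribution
= (alpha - 1)/(alpha + beta - 2)
= (21-1)/(21+17-2)
= 20/36 = 0.5556

0.5556


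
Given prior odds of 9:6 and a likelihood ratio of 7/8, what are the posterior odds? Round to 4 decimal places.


Posterior odds = prior odds * LR
Prior odds = 9/6 = 1.5
LR = 7/8 = 0.875
Posterior odds = 1.5 * 0.875 = 1.3125

1.3125


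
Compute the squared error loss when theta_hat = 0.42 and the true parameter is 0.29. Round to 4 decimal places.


L = (theta_hat - theta_true)^2
= (0.42 - 0.29)^2
= 0.13^2 = 0.0169

0.0169


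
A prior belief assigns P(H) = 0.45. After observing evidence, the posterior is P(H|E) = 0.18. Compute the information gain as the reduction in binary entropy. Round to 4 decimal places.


H(prior) = -0.45*log2(0.45) - 0.55*log2(0.55)
= 0.9928
H(post) = -0.18*log2(0.18) - 0.82*log2(0.82)
= 0.6801
IG = 0.9928 - 0.6801 = 0.3127

0.3127


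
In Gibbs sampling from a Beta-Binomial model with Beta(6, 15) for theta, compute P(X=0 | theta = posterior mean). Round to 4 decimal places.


Posterior mean = alpha/(alpha+beta) = 6/21 = 0.2857
P(X=0|theta=mean) = 1 - theta = 0.7143

0.7143


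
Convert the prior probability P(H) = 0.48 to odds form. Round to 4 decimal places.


P(not H) = 1 - 0.48 = 0.52
Odds = 0.48 / 0.52 = 0.9231

0.9231


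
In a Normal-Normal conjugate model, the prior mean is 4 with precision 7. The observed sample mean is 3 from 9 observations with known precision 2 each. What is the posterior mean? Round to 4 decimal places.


Posterior precision = tau0 + n*tau = 7 + 9*2 = 25
Posterior mean = (tau0*mu0 + n*tau*xbar) / posterior_precision
= (7*4 + 9*2*3) / 25
= 82 / 25 = 3.28

3.28


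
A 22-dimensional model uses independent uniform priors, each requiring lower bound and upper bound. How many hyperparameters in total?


Per parameter: 2 (lower bound and upper bound).
Total = 22 * 2 = 44

44


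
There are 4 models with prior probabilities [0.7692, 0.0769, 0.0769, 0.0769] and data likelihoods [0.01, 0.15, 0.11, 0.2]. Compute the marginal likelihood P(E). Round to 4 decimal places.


P(E) = sum over models of P(M_i) * P(E|M_i)
= 0.7692*0.01 + 0.0769*0.15 + 0.0769*0.11 + 0.0769*0.2
= 0.0431

0.0431


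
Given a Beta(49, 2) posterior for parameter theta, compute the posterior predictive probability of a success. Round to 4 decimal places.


For a Beta-Bernoulli model, the predictive probability is the mean:
P(success) = 49/(49+2) = 49/51 = 0.9608

0.9608


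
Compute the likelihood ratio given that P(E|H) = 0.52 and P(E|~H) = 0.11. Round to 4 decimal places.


LR = P(E|H) / P(E|~H)
= 0.52 / 0.11 = 4.7273

4.7273


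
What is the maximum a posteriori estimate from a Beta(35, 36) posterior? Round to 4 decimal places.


The MAP estimate equals the mode of the distribution.
Mode of Beta(a,b) = (a-1)/(a+b-2)
= 34/69
= 0.4928

0.4928


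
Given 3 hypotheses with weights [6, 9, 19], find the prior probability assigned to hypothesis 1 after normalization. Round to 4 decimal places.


To normalize, divide each weight by the sum of all weights.
Sum = 34
Prior(H1) = 6/34 = 0.1765

0.1765


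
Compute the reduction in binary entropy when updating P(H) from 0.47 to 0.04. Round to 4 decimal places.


H_before = -p*log2(p) - (1-p)*log2(1-p) for p=0.47: 0.9974
H_after for p=0.04: 0.2423
Reduction = 0.9974 - 0.2423 = 0.7551

0.7551


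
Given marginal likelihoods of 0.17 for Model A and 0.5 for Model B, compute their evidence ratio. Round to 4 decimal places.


Ratio = ML(A) / ML(B) = 0.17/0.5
= 0.34

0.34


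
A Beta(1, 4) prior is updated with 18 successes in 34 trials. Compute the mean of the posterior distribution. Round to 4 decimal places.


After update: Beta(19, 20)
Mean = 19 / (19 + 20) = 19 / 39
= 0.4872

0.4872


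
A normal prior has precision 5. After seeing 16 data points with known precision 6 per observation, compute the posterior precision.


In the conjugate normal model, precisions add:
tau_posterior = tau_prior + n * tau_data
= 5 + 16*6 = 101

101


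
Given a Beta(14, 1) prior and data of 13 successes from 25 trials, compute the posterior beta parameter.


Number of failures = 25 - 13 = 12
Posterior beta = 1 + 12 = 13

13


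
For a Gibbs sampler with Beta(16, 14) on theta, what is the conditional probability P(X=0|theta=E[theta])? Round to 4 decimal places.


E[theta] = 16/(16+14) = 0.5333
P(X=0|theta) = 1 - theta = 0.4667

0.4667


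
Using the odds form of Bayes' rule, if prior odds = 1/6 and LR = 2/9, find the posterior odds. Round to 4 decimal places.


Bayes' rule in odds form: posterior odds = prior odds * LR
= (1 * 2) / (6 * 9)
= 2/54 = 0.037

0.037


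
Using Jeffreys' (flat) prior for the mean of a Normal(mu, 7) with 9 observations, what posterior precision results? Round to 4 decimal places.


Flat prior means prior precision is 0.
Posterior precision = n / sigma^2 = 9/7 = 1.2857

1.2857


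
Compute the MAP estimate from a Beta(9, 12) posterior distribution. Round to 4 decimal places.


MAP = mode of Beta distribution
= (alpha - 1)/(alpha + beta - 2)
= (9-1)/(9+12-2)
= 8/19 = 0.4211

0.4211


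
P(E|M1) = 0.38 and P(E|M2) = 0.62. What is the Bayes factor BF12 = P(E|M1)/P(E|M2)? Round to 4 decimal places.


Bayes factor BF12 = P(E|M1) / P(E|M2)
= 0.38 / 0.62
= 0.6129

0.6129


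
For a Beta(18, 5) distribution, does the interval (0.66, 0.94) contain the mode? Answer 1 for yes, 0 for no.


Mode of Beta(a,b) = (a-1)/(a+b-2)
= (18-1)/(18+5-2) = 0.8095
Check: 0.66 <= 0.8095 <= 0.94?
Result: 1

1


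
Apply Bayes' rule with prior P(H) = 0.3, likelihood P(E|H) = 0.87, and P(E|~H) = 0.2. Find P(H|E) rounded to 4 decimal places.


Step 1: Compute marginal P(E) = P(E|H)P(H) + P(E|~H)P(~H)
= 0.87*0.3 + 0.2*0.7 = 0.401
Step 2: P(H|E) = P(E|H)P(H)/P(E) = 0.261/0.401
= 0.6509

0.6509


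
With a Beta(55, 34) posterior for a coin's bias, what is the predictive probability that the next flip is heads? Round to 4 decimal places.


The predictive probability equals the posterior mean.
P(next = heads) = alpha / (alpha + beta)
= 55 / 89 = 0.618

0.618


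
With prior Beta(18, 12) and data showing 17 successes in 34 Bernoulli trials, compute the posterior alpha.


Conjugate update: alpha_posterior = alpha_prior + k
= 18 + 17 = 35

35


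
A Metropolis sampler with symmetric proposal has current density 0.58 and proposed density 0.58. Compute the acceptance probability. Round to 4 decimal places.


For symmetric proposals, acceptance = min(1, pi(x*)/pi(x))
= min(1, 0.58/0.58)
= min(1, 1.0) = 1.0

1.0


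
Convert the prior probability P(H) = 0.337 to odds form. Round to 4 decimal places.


P(not H) = 1 - 0.337 = 0.663
Odds = 0.337 / 0.663 = 0.5083

0.5083


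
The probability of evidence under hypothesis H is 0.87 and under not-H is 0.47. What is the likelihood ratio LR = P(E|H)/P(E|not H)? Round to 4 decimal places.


LR = 0.87 / 0.47
= 1.8511

1.8511


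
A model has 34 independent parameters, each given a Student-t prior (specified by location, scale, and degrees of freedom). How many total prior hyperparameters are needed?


Each Student-t prior needs 3 hyperparameters (location, scale, and degrees of freedom).
Total = 3 * 34 = 102

102


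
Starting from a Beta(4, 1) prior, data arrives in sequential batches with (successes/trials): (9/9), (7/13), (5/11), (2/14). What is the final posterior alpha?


In sequential Bayesian updating, we sum all successes.
Total successes = 23
Final alpha = 4 + 23 = 27

27


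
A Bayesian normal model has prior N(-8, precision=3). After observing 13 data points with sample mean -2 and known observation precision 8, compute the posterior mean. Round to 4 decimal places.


Posterior mean = (prior_precision * prior_mean + n * data_precision * data_mean) / (prior_precision + n * data_precision)
Numerator = 3*-8 + 13*8*-2 = -232
Denominator = 3 + 13*8 = 107
Posterior mean = -2.1682

-2.1682


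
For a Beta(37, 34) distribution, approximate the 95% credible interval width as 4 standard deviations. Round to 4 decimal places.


Variance of Beta(a,b) = ab / ((a+b)^2 * (a+b+1))
= 37*34 / ((71)^2 * 72)
= 0.0035
SD = sqrt(0.0035) = 0.0589
Width = 4 * SD = 0.2355

0.2355


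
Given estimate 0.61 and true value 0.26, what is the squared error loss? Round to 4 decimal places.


Squared error = (estimate - true)^2
Difference = 0.35
Loss = 0.35^2 = 0.1225

0.1225


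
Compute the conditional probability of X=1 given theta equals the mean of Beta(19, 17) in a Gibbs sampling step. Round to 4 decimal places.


Mean of Beta(19, 17) = 0.5278
P(X=1 | theta=0.5278) = 0.5278

0.5278


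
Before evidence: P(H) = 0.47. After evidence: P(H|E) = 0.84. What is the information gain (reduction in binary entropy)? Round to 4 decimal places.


Prior entropy = 0.9974
Posterior entropy = 0.6343
Information gain = 0.9974 - 0.6343 = 0.3631

0.3631


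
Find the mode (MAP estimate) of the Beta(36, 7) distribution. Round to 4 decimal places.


For Beta(a,b) with a,b > 1:
Mode = (a-1)/(a+b-2) = (36-1)/(43-2)
= 35/41 = 0.8537

0.8537


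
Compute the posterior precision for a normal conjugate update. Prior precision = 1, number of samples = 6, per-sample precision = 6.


tau_post = tau_0 + n * tau
= 1 + 6 * 6 = 37

37


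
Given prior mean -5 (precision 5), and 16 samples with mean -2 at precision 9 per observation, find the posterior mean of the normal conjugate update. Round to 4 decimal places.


The posterior mean is a precision-weighted average of prior and data.
Post. prec. = 5 + 144 = 149
Post. mean = (-25 + -288)/149 = -313/149 = -2.1007

-2.1007


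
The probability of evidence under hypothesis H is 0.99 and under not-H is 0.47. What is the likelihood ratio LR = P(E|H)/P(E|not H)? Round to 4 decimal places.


LR = 0.99 / 0.47
= 2.1064

2.1064


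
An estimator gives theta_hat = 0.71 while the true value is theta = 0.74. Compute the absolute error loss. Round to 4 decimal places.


The absolute error loss is |theta_hat - theta|
= |0.71 - 0.74|
= 0.03

0.03


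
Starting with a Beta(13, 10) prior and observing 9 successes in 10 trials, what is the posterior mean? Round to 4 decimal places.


Posterior parameters: alpha = 13 + 9 = 22
beta = 10 + 1 = 11
Posterior mean = alpha / (alpha + beta) = 22 / 33
= 0.6667

0.6667


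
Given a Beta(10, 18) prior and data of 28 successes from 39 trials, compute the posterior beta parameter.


Number of failures = 39 - 28 = 11
Posterior beta = 18 + 11 = 29

29


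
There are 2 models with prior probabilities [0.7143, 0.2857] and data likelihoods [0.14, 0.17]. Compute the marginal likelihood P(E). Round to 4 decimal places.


P(E) = sum over models of P(M_i) * P(E|M_i)
= 0.7143*0.14 + 0.2857*0.17
= 0.1486

0.1486


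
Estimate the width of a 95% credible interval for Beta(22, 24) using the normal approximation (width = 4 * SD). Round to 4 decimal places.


For Beta(a,b): Var = ab/((a+b)^2(a+b+1))
Var = 0.0053, SD = 0.0729
Approximate 95% CI width = 4 * 0.0729 = 0.2915

0.2915


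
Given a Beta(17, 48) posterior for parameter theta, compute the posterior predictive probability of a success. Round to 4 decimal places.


For a Beta-Bernoulli model, the predictive probability is the mean:
P(success) = 17/(17+48) = 17/65 = 0.2615

0.2615


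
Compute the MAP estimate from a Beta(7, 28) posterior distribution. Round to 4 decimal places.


MAP = mode of Beta distribution
= (alpha - 1)/(alpha + beta - 2)
= (7-1)/(7+28-2)
= 6/33 = 0.1818

0.1818


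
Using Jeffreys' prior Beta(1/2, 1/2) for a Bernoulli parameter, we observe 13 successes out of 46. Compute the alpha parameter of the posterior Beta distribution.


Conjugate update: Beta(0.5 + k, 0.5 + n - k).
k = 13, n - k = 33
Posterior alpha = 0.5 + k = 0.5 + 13 = 13.5

13.5


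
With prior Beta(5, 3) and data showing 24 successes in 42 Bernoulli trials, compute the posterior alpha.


Conjugate update: alpha_posterior = alpha_prior + k
= 5 + 24 = 29

29


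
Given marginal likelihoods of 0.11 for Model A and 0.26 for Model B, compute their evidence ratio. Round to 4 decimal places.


Ratio = ML(A) / ML(B) = 0.11/0.26
= 0.4231

0.4231


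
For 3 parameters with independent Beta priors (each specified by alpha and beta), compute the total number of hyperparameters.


A Beta prior has 2 hyperparameters per parameter.
Total = 3 * 2 = 6

6


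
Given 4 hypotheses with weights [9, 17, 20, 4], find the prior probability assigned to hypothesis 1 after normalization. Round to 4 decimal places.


To normalize, divide each weight by the sum of all weights.
Sum = 50
Prior(H1) = 9/50 = 0.18

0.18


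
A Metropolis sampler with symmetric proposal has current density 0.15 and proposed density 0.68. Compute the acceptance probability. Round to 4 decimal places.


For symmetric proposals, acceptance = min(1, pi(x*)/pi(x))
= min(1, 0.68/0.15)
= min(1, 4.5333) = 1.0

1.0


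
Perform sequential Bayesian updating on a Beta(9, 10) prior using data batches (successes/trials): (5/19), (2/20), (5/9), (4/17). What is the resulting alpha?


Accumulate successes: 16
Posterior alpha = prior alpha + sum of successes
= 9 + 16 = 25

25


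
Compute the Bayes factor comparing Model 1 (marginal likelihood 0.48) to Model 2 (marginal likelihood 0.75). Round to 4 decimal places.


BF12 = marginal likelihood of M1 / marginal likelihood of M2
= 0.48/0.75
= 0.64

0.64


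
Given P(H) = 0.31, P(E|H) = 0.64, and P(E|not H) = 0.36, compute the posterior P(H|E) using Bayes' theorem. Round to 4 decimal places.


By Bayes' theorem: P(H|E) = P(E|H)*P(H) / P(E)
P(E) = P(E|H)*P(H) + P(E|not H)*P(not H)
P(E) = 0.64*0.31 + 0.36*0.69 = 0.4468
P(H|E) = 0.64*0.31 / 0.4468 = 0.444

0.444


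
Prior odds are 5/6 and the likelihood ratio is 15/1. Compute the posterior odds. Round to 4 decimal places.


Posterior odds = prior odds * likelihood ratio
= (5/6) * (15/1)
= 75 / 6
= 12.5

12.5


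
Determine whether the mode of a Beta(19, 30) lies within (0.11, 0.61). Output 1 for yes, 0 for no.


First find the mode: (a-1)/(a+b-2) = 0.383
Is 0.383 in (0.11, 0.61)? 1

1


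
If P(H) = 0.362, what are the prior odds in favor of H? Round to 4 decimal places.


Prior odds = P(H) / (1 - P(H))
= 0.362 / 0.638
= 0.5674

0.5674


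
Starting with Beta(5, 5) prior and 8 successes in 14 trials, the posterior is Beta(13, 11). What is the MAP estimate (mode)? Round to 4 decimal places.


The mode of Beta(a, b) when a > 1 and b > 1 is (a-1)/(a+b-2)
= (13 - 1) / (13 + 11 - 2)
= 12 / 22
= 0.5455

0.5455


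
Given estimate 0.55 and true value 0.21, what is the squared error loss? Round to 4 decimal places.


Squared error = (estimate - true)^2
Difference = 0.34
Loss = 0.34^2 = 0.1156

0.1156


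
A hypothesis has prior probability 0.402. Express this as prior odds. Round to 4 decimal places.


Odds = P(H) / P(not H) = 0.402 / 0.598
= 0.6722

0.6722


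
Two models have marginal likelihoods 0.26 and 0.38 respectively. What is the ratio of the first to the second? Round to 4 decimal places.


Evidence ratio = 0.26 / 0.38
= 0.6842

0.6842


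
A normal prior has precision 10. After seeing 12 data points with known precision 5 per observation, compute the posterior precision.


In the conjugate normal model, precisions add:
tau_posterior = tau_prior + n * tau_data
= 10 + 12*5 = 70

70


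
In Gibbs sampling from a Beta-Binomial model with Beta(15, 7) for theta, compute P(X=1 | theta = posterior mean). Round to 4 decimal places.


Posterior mean = alpha/(alpha+beta) = 15/22 = 0.6818
P(X=1|theta=mean) = theta = 0.6818

0.6818


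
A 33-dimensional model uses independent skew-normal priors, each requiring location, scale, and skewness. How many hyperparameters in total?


Per parameter: 3 (location, scale, and skewness).
Total = 33 * 3 = 99

99


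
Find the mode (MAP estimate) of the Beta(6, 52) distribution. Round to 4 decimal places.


For Beta(a,b) with a,b > 1:
Mode = (a-1)/(a+b-2) = (6-1)/(58-2)
= 5/56 = 0.0893

0.0893


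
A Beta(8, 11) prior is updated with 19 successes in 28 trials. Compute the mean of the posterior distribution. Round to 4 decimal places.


After update: Beta(27, 20)
Mean = 27 / (27 + 20) = 27 / 47
= 0.5745

0.5745


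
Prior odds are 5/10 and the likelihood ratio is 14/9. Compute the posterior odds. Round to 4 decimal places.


Posterior odds = prior odds * likelihood ratio
= (5/10) * (14/9)
= 70 / 90
= 0.7778

0.7778


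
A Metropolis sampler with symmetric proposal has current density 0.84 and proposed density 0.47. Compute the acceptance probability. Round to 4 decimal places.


For symmetric proposals, acceptance = min(1, pi(x*)/pi(x))
= min(1, 0.47/0.84)
= min(1, 0.5595) = 0.5595

0.5595


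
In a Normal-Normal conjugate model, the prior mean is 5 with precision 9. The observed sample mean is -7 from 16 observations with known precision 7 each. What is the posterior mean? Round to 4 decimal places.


Posterior precision = tau0 + n*tau = 9 + 16*7 = 121
Posterior mean = (tau0*mu0 + n*tau*xbar) / posterior_precision
= (9*5 + 16*7*-7) / 121
= -739 / 121 = -6.1074

-6.1074


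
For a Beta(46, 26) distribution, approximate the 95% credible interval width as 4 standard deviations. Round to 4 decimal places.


Variance of Beta(a,b) = ab / ((a+b)^2 * (a+b+1))
= 46*26 / ((72)^2 * 73)
= 0.0032
SD = sqrt(0.0032) = 0.0562
Width = 4 * SD = 0.2249

0.2249


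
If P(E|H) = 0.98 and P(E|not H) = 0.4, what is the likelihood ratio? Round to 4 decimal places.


Likelihood ratio = P(E|H) / P(E|not H)
= 0.98 / 0.4
= 2.45

2.45


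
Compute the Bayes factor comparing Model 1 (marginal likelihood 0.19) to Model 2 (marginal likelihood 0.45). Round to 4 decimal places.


BF12 = marginal likelihood of M1 / marginal likelihood of M2
= 0.19/0.45
= 0.4222

0.4222


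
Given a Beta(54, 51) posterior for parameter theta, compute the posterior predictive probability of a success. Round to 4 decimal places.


For a Beta-Bernoulli model, the predictive probability is the mean:
P(success) = 54/(54+51) = 54/105 = 0.5143

0.5143


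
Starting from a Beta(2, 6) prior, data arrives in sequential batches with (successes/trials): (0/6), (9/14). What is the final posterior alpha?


In sequential Bayesian updating, we sum all successes.
Total successes = 9
Final alpha = 2 + 9 = 11

11


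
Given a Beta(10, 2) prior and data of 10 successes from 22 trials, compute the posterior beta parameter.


Number of failures = 22 - 10 = 12
Posterior beta = 2 + 12 = 14

14


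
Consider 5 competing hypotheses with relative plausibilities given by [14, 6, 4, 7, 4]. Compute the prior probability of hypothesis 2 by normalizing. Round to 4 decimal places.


Sum of weights = 14 + 6 + 4 + 7 + 4 = 35
Normalized prior for H2 = 6 / 35
= 0.1714

0.1714
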